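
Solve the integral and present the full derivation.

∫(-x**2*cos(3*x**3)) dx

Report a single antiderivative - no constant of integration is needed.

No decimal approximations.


Step 1. Substitute u = x**3, turning ∫(-x**2*cos(3*x**3)) dx into ∫(-cos(3*u)/3) du: now ∫(-cos(3*u)/3) du.
Step 2. Evaluate the standard form: now -sin(3*u)/9.
Step 3. Substitute back u = x**3: now -sin(3*x**3)/9.
Answer: -sin(3*x**3)/9.


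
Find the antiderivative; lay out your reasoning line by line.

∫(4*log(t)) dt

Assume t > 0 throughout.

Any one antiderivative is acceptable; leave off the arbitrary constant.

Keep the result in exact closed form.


Step 1. Integrate ∫(4*log(t)) dt by parts with u = log(t), dv = (4) dt, so v = 4*t [assuming t > 0]: now 4*t*log(t) + ∫(-4) dt.
Step 2. Evaluate the standard form: now 4*t*log(t) - 4*t.
Answer: 4*t*log(t) - 4*t.


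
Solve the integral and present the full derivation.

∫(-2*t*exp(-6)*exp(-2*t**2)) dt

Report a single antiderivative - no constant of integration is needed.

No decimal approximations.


Step 1. Substitute u = t**2 + 3, turning ∫(-2*t*exp(-6)*exp(-2*t**2)) dt into ∫(-exp(-2*u)) du: now ∫(-exp(-2*u)) du.
Step 2. Evaluate the standard form: now exp(-2*u)/2.
Step 3. Substitute back u = t**2 + 3: now exp(-2*t**2 - 6)/2.
Answer: exp(-2*t**2 - 6)/2.


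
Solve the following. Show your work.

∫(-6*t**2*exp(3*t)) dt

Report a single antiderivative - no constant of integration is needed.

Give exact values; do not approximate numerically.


Step 1. Integrate ∫(-6*t**2*exp(3*t)) dt by parts with u = t**2, dv = (-6*exp(3*t)) dt, so v = -2*exp(3*t): now -2*t**2*exp(3*t) + ∫(4*t*exp(3*t)) dt.
Step 2. Integrate ∫(4*t*exp(3*t)) dt by parts with u = t, dv = (4*exp(3*t)) dt, so v = 4*exp(3*t)/3: now -2*t**2*exp(3*t) + 4*t*exp(3*t)/3 + ∫(-4*exp(3*t)/3) dt.
Step 3. Evaluate the standard form: now -2*t**2*exp(3*t) + 4*t*exp(3*t)/3 - 4*exp(3*t)/9.
Answer: -2*t**2*exp(3*t) + 4*t*exp(3*t)/3 - 4*exp(3*t)/9.


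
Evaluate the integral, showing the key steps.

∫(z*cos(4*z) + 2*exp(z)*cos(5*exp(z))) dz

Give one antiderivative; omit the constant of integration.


Step 1. Rewrite: now ∫(z*cos(4*z)) dz + ∫(2*exp(z)*cos(5*exp(z))) dz.
Step 2. Integrate ∫(z*cos(4*z)) dz by parts with u = z, dv = (cos(4*z)) dz, so v = sin(4*z)/4: now z*sin(4*z)/4 + ∫(2*exp(z)*cos(5*exp(z))) dz + ∫(-sin(4*z)/4) dz.
Step 3. Evaluate the standard form: now z*sin(4*z)/4 + cos(4*z)/16 + ∫(2*exp(z)*cos(5*exp(z))) dz.
Step 4. Substitute u = exp(z), turning ∫(2*exp(z)*cos(5*exp(z))) dz into ∫(2*cos(5*u)) du: now z*sin(4*z)/4 + cos(4*z)/16 + ∫(2*cos(5*u)) du.
Step 5. Evaluate the standard form: now z*sin(4*z)/4 + 2*sin(5*u)/5 + cos(4*z)/16.
Step 6. Substitute back u = exp(z): now z*sin(4*z)/4 + 2*sin(5*exp(z))/5 + cos(4*z)/16.
Answer: z*sin(4*z)/4 + 2*sin(5*exp(z))/5 + cos(4*z)/16.


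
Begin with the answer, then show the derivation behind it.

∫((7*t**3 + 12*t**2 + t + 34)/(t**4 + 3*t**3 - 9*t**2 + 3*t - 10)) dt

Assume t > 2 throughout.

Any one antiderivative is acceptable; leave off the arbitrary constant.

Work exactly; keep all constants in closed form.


The answer is 4*log(t - 2) + 3*log(t + 5) - 2*atan(t).
Step 1. Decompose ∫((7*t**3 + 12*t**2 + t + 34)/(t**4 + 3*t**3 - 9*t**2 + 3*t - 10)) dt by partial fractions, (7*t**3 + 12*t**2 + t + 34)/(t**4 + 3*t**3 - 9*t**2 + 3*t - 10) = -2/(t**2 + 1) + 3/(t + 5) + 4/(t - 2): now ∫(4/(t - 2)) dt + ∫(3/(t + 5)) dt + ∫(-2/(t**2 + 1)) dt.
Step 2. Evaluate the standard form [assuming t > 2]: now 4*log(t - 2) + ∫(3/(t + 5)) dt + ∫(-2/(t**2 + 1)) dt.
Step 3. Evaluate the standard form [assuming t > -5]: now 4*log(t - 2) + 3*log(t + 5) + ∫(-2/(t**2 + 1)) dt.
Step 4. Evaluate the standard form: now 4*log(t - 2) + 3*log(t + 5) - 2*atan(t).
Answer: 4*log(t - 2) + 3*log(t + 5) - 2*atan(t).


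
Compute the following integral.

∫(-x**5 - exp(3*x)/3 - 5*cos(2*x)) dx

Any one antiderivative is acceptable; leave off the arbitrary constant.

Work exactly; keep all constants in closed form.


Answer: -x**6/6 - exp(3*x)/9 - 5*sin(2*x)/2.


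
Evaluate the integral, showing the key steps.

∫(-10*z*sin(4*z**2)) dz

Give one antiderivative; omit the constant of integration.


Step 1. Substitute u = z**2, turning ∫(-10*z*sin(4*z**2)) dz into ∫(-5*sin(4*u)) du: now ∫(-5*sin(4*u)) du.
Step 2. Evaluate the standard form: now 5*cos(4*u)/4.
Step 3. Substitute back u = z**2: now 5*cos(4*z**2)/4.
Answer: 5*cos(4*z**2)/4.


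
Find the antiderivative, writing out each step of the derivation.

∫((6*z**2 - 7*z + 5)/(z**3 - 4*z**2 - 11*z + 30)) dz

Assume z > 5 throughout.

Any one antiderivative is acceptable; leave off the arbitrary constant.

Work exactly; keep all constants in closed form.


Step 1. Decompose ∫((6*z**2 - 7*z + 5)/(z**3 - 4*z**2 - 11*z + 30)) dz by partial fractions, (6*z**2 - 7*z + 5)/(z**3 - 4*z**2 - 11*z + 30) = 2/(z + 3) - 1/(z - 2) + 5/(z - 5): now ∫(5/(z - 5)) dz + ∫(-1/(z - 2)) dz + ∫(2/(z + 3)) dz.
Step 2. Evaluate the standard form [assuming z > 2]: now -log(z - 2) + ∫(5/(z - 5)) dz + ∫(2/(z + 3)) dz.
Step 3. Evaluate the standard form [assuming z > 5]: now 5*log(z - 5) - log(z - 2) + ∫(2/(z + 3)) dz.
Step 4. Evaluate the standard form [assuming z > -3]: now 5*log(z - 5) - log(z - 2) + 2*log(z + 3).
Answer: 5*log(z - 5) - log(z - 2) + 2*log(z + 3).


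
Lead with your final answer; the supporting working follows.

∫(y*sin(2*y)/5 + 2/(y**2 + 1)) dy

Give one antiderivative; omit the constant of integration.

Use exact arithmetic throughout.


The answer is -y*cos(2*y)/10 + sin(2*y)/20 + 2*atan(y).
Step 1. Rewrite: now ∫(y*sin(2*y)/5) dy + ∫(2/(y**2 + 1)) dy.
Step 2. Evaluate the standard form: now 2*atan(y) + ∫(y*sin(2*y)/5) dy.
Step 3. Integrate ∫(y*sin(2*y)/5) dy by parts with u = y, dv = (sin(2*y)/5) dy, so v = -cos(2*y)/10: now -y*cos(2*y)/10 + 2*atan(y) + ∫(cos(2*y)/10) dy.
Step 4. Evaluate the standard form: now -y*cos(2*y)/10 + sin(2*y)/20 + 2*atan(y).
Answer: -y*cos(2*y)/10 + sin(2*y)/20 + 2*atan(y).


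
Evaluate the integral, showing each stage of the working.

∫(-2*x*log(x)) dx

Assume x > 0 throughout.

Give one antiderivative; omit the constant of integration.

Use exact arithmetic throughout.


Step 1. Integrate ∫(-2*x*log(x)) dx by parts with u = log(x), dv = (-2*x) dx, so v = -x**2 [assuming x > 0]: now -x**2*log(x) + ∫(x) dx.
Step 2. Evaluate the standard form: now -x**2*log(x) + x**2/2.
Answer: -x**2*log(x) + x**2/2.


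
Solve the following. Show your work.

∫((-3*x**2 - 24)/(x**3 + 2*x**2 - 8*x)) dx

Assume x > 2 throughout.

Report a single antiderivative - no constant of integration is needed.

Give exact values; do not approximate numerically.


Step 1. Decompose ∫((-3*x**2 - 24)/(x**3 + 2*x**2 - 8*x)) dx by partial fractions, (-3*x**2 - 24)/(x**3 + 2*x**2 - 8*x) = -3/(x + 4) - 3/(x - 2) + 3/x: now ∫(3/x) dx + ∫(-3/(x - 2)) dx + ∫(-3/(x + 4)) dx.
Step 2. Evaluate the standard form [assuming x > 0]: now 3*log(x) + ∫(-3/(x - 2)) dx + ∫(-3/(x + 4)) dx.
Step 3. Evaluate the standard form [assuming x > -4]: now 3*log(x) - 3*log(x + 4) + ∫(-3/(x - 2)) dx.
Step 4. Evaluate the standard form [assuming x > 2]: now 3*log(x) - 3*log(x - 2) - 3*log(x + 4).
Answer: 3*log(x) - 3*log(x - 2) - 3*log(x + 4).


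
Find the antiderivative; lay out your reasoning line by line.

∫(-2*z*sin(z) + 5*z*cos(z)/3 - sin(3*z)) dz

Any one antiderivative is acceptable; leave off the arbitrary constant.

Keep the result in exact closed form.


Step 1. Rewrite: now ∫(-2*z*sin(z)) dz + ∫(5*z*cos(z)/3) dz + ∫(-sin(3*z)) dz.
Step 2. Evaluate the standard form: now cos(3*z)/3 + ∫(-2*z*sin(z)) dz + ∫(5*z*cos(z)/3) dz.
Step 3. Integrate ∫(-2*z*sin(z)) dz by parts with u = z, dv = (-2*sin(z)) dz, so v = 2*cos(z): now 2*z*cos(z) + cos(3*z)/3 + ∫(5*z*cos(z)/3) dz + ∫(-2*cos(z)) dz.
Step 4. Evaluate the standard form: now 2*z*cos(z) - 2*sin(z) + cos(3*z)/3 + ∫(5*z*cos(z)/3) dz.
Step 5. Integrate ∫(5*z*cos(z)/3) dz by parts with u = z, dv = (5*cos(z)/3) dz, so v = 5*sin(z)/3: now 5*z*sin(z)/3 + 2*z*cos(z) - 2*sin(z) + cos(3*z)/3 + ∫(-5*sin(z)/3) dz.
Step 6. Evaluate the standard form: now 5*z*sin(z)/3 + 2*z*cos(z) - 2*sin(z) + 5*cos(z)/3 + cos(3*z)/3.
Answer: 5*z*sin(z)/3 + 2*z*cos(z) - 2*sin(z) + 5*cos(z)/3 + cos(3*z)/3.


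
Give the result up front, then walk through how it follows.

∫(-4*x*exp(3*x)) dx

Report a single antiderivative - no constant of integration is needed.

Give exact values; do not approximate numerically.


The answer is -4*x*exp(3*x)/3 + 4*exp(3*x)/9.
Step 1. Integrate ∫(-4*x*exp(3*x)) dx by parts with u = x, dv = (-4*exp(3*x)) dx, so v = -4*exp(3*x)/3: now -4*x*exp(3*x)/3 + ∫(4*exp(3*x)/3) dx.
Step 2. Evaluate the standard form: now -4*x*exp(3*x)/3 + 4*exp(3*x)/9.
Answer: -4*x*exp(3*x)/3 + 4*exp(3*x)/9.


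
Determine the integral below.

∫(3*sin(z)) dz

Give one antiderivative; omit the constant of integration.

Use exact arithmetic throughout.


Answer: -3*cos(z).


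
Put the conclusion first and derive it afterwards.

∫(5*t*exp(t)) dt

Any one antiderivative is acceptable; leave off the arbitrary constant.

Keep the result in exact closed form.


The answer is 5*t*exp(t) - 5*exp(t).
Step 1. Integrate ∫(5*t*exp(t)) dt by parts with u = t, dv = (5*exp(t)) dt, so v = 5*exp(t): now 5*t*exp(t) + ∫(-5*exp(t)) dt.
Step 2. Evaluate the standard form: now 5*t*exp(t) - 5*exp(t).
Answer: 5*t*exp(t) - 5*exp(t).


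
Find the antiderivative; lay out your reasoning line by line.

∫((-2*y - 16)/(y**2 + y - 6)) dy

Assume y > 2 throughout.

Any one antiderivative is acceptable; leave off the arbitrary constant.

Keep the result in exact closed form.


Step 1. Decompose ∫((-2*y - 16)/(y**2 + y - 6)) dy by partial fractions, (-2*y - 16)/(y**2 + y - 6) = 2/(y + 3) - 4/(y - 2): now ∫(-4/(y - 2)) dy + ∫(2/(y + 3)) dy.
Step 2. Evaluate the standard form [assuming y > -3]: now 2*log(y + 3) + ∫(-4/(y - 2)) dy.
Step 3. Evaluate the standard form [assuming y > 2]: now -4*log(y - 2) + 2*log(y + 3).
Answer: -4*log(y - 2) + 2*log(y + 3).


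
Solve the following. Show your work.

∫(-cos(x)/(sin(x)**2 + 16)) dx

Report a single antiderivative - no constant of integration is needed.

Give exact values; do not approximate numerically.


Step 1. Substitute u = sin(x), turning ∫(-cos(x)/(sin(x)**2 + 16)) dx into ∫(-1/(u**2 + 16)) du: now ∫(-1/(u**2 + 16)) du.
Step 2. Evaluate the standard form: now -atan(u/4)/4.
Step 3. Substitute back u = sin(x): now -atan(sin(x)/4)/4.
Answer: -atan(sin(x)/4)/4.


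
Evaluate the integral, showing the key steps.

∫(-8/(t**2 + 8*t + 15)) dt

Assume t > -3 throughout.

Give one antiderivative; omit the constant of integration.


Step 1. Decompose ∫(-8/(t**2 + 8*t + 15)) dt by partial fractions, -8/(t**2 + 8*t + 15) = 4/(t + 5) - 4/(t + 3): now ∫(-4/(t + 3)) dt + ∫(4/(t + 5)) dt.
Step 2. Evaluate the standard form [assuming t > -5]: now 4*log(t + 5) + ∫(-4/(t + 3)) dt.
Step 3. Evaluate the standard form [assuming t > -3]: now -4*log(t + 3) + 4*log(t + 5).
Answer: -4*log(t + 3) + 4*log(t + 5).


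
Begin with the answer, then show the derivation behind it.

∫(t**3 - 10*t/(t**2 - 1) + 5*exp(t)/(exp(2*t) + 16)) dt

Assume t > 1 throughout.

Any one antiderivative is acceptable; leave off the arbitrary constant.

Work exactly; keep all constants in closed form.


The answer is t**4/4 - 5*log(t - 1) - 5*log(t + 1) + 5*atan(exp(t)/4)/4.
Step 1. Rewrite: now ∫(t**3) dt + ∫(-10*t/(t**2 - 1)) dt + ∫(5*exp(t)/(exp(2*t) + 16)) dt.
Step 2. Substitute u = exp(t), turning ∫(5*exp(t)/(exp(2*t) + 16)) dt into ∫(5/(u**2 + 16)) du: now ∫(t**3) dt + ∫(-10*t/(t**2 - 1)) dt + ∫(5/(u**2 + 16)) du.
Step 3. Evaluate the standard form: now 5*atan(u/4)/4 + ∫(t**3) dt + ∫(-10*t/(t**2 - 1)) dt.
Step 4. Substitute back u = exp(t): now 5*atan(exp(t)/4)/4 + ∫(t**3) dt + ∫(-10*t/(t**2 - 1)) dt.
Step 5. Evaluate the standard form: now t**4/4 + 5*atan(exp(t)/4)/4 + ∫(-10*t/(t**2 - 1)) dt.
Step 6. Decompose ∫(-10*t/(t**2 - 1)) dt by partial fractions, -10*t/(t**2 - 1) = -5/(t + 1) - 5/(t - 1): now t**4/4 + 5*atan(exp(t)/4)/4 + ∫(-5/(t - 1)) dt + ∫(-5/(t + 1)) dt.
Step 7. Evaluate the standard form [assuming t > 1]: now t**4/4 - 5*log(t - 1) + 5*atan(exp(t)/4)/4 + ∫(-5/(t + 1)) dt.
Step 8. Evaluate the standard form [assuming t > -1]: now t**4/4 - 5*log(t - 1) - 5*log(t + 1) + 5*atan(exp(t)/4)/4.
Answer: t**4/4 - 5*log(t - 1) - 5*log(t + 1) + 5*atan(exp(t)/4)/4.


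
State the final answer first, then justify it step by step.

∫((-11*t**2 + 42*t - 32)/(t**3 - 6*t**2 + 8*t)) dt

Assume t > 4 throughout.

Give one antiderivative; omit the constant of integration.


The answer is -4*log(t) - 5*log(t - 4) - 2*log(t - 2).
Step 1. Decompose ∫((-11*t**2 + 42*t - 32)/(t**3 - 6*t**2 + 8*t)) dt by partial fractions, (-11*t**2 + 42*t - 32)/(t**3 - 6*t**2 + 8*t) = -2/(t - 2) - 5/(t - 4) - 4/t: now ∫(-4/t) dt + ∫(-5/(t - 4)) dt + ∫(-2/(t - 2)) dt.
Step 2. Evaluate the standard form [assuming t > 4]: now -5*log(t - 4) + ∫(-4/t) dt + ∫(-2/(t - 2)) dt.
Step 3. Evaluate the standard form [assuming t > 2]: now -5*log(t - 4) - 2*log(t - 2) + ∫(-4/t) dt.
Step 4. Evaluate the standard form [assuming t > 0]: now -4*log(t) - 5*log(t - 4) - 2*log(t - 2).
Answer: -4*log(t) - 5*log(t - 4) - 2*log(t - 2).


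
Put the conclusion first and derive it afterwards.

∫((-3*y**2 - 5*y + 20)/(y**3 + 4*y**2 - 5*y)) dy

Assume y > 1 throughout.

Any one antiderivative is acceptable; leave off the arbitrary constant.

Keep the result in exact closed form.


The answer is -4*log(y) + 2*log(y - 1) - log(y + 5).
Step 1. Decompose ∫((-3*y**2 - 5*y + 20)/(y**3 + 4*y**2 - 5*y)) dy by partial fractions, (-3*y**2 - 5*y + 20)/(y**3 + 4*y**2 - 5*y) = -1/(y + 5) + 2/(y - 1) - 4/y: now ∫(-4/y) dy + ∫(2/(y - 1)) dy + ∫(-1/(y + 5)) dy.
Step 2. Evaluate the standard form [assuming y > -5]: now -log(y + 5) + ∫(-4/y) dy + ∫(2/(y - 1)) dy.
Step 3. Evaluate the standard form [assuming y > 1]: now 2*log(y - 1) - log(y + 5) + ∫(-4/y) dy.
Step 4. Evaluate the standard form [assuming y > 0]: now -4*log(y) + 2*log(y - 1) - log(y + 5).
Answer: -4*log(y) + 2*log(y - 1) - log(y + 5).


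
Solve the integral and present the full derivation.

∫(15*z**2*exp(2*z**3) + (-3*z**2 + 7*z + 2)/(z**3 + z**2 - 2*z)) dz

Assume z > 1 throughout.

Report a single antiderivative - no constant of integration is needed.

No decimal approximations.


Step 1. Rewrite: now ∫(15*z**2*exp(2*z**3)) dz + ∫((-3*z**2 + 7*z + 2)/(z**3 + z**2 - 2*z)) dz.
Step 2. Decompose ∫((-3*z**2 + 7*z + 2)/(z**3 + z**2 - 2*z)) dz by partial fractions, (-3*z**2 + 7*z + 2)/(z**3 + z**2 - 2*z) = -4/(z + 2) + 2/(z - 1) - 1/z: now ∫(-1/z) dz + ∫(15*z**2*exp(2*z**3)) dz + ∫(2/(z - 1)) dz + ∫(-4/(z + 2)) dz.
Step 3. Evaluate the standard form [assuming z > 0]: now -log(z) + ∫(15*z**2*exp(2*z**3)) dz + ∫(2/(z - 1)) dz + ∫(-4/(z + 2)) dz.
Step 4. Evaluate the standard form [assuming z > -2]: now -log(z) - 4*log(z + 2) + ∫(15*z**2*exp(2*z**3)) dz + ∫(2/(z - 1)) dz.
Step 5. Evaluate the standard form [assuming z > 1]: now -log(z) + 2*log(z - 1) - 4*log(z + 2) + ∫(15*z**2*exp(2*z**3)) dz.
Step 6. Substitute u = z**3, turning ∫(15*z**2*exp(2*z**3)) dz into ∫(5*exp(2*u)) du: now -log(z) + 2*log(z - 1) - 4*log(z + 2) + ∫(5*exp(2*u)) du.
Step 7. Evaluate the standard form: now 5*exp(2*u)/2 - log(z) + 2*log(z - 1) - 4*log(z + 2).
Step 8. Substitute back u = z**3: now 5*exp(2*z**3)/2 - log(z) + 2*log(z - 1) - 4*log(z + 2).
Answer: 5*exp(2*z**3)/2 - log(z) + 2*log(z - 1) - 4*log(z + 2).


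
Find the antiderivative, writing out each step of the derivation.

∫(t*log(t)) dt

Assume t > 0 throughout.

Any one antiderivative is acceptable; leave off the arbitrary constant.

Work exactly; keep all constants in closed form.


Step 1. Integrate ∫(t*log(t)) dt by parts with u = log(t), dv = (t) dt, so v = t**2/2 [assuming t > 0]: now t**2*log(t)/2 + ∫(-t/2) dt.
Step 2. Evaluate the standard form: now t**2*log(t)/2 - t**2/4.
Answer: t**2*log(t)/2 - t**2/4.


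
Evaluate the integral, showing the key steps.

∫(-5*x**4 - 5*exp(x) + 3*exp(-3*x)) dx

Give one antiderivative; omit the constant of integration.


Step 1. Rewrite: now ∫(-5*x**4) dx + ∫(3*exp(-3*x)) dx + ∫(-5*exp(x)) dx.
Step 2. Evaluate the standard form: now -x**5 + ∫(3*exp(-3*x)) dx + ∫(-5*exp(x)) dx.
Step 3. Evaluate the standard form: now -x**5 - 5*exp(x) + ∫(3*exp(-3*x)) dx.
Step 4. Evaluate the standard form: now -x**5 - 5*exp(x) - exp(-3*x).
Answer: -x**5 - 5*exp(x) - exp(-3*x).


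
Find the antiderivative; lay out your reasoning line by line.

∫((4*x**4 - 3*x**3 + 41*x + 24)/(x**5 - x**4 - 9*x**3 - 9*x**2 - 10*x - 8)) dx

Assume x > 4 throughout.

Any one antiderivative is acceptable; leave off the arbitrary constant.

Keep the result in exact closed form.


Step 1. Decompose ∫((4*x**4 - 3*x**3 + 41*x + 24)/(x**5 - x**4 - 9*x**3 - 9*x**2 - 10*x - 8)) dx by partial fractions, (4*x**4 - 3*x**3 + 41*x + 24)/(x**5 - x**4 - 9*x**3 - 9*x**2 - 10*x - 8) = -4/(x**2 + 1) + 1/(x + 2) + 1/(x + 1) + 2/(x - 4): now ∫(2/(x - 4)) dx + ∫(1/(x + 1)) dx + ∫(1/(x + 2)) dx + ∫(-4/(x**2 + 1)) dx.
Step 2. Evaluate the standard form [assuming x > -2]: now log(x + 2) + ∫(2/(x - 4)) dx + ∫(1/(x + 1)) dx + ∫(-4/(x**2 + 1)) dx.
Step 3. Evaluate the standard form [assuming x > -1]: now log(x + 1) + log(x + 2) + ∫(2/(x - 4)) dx + ∫(-4/(x**2 + 1)) dx.
Step 4. Evaluate the standard form [assuming x > 4]: now 2*log(x - 4) + log(x + 1) + log(x + 2) + ∫(-4/(x**2 + 1)) dx.
Step 5. Evaluate the standard form: now 2*log(x - 4) + log(x + 1) + log(x + 2) - 4*atan(x).
Answer: 2*log(x - 4) + log(x + 1) + log(x + 2) - 4*atan(x).


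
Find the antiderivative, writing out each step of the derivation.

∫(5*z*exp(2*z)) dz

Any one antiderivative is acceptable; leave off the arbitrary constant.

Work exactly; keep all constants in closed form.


Step 1. Integrate ∫(5*z*exp(2*z)) dz by parts with u = z, dv = (5*exp(2*z)) dz, so v = 5*exp(2*z)/2: now 5*z*exp(2*z)/2 + ∫(-5*exp(2*z)/2) dz.
Step 2. Evaluate the standard form: now 5*z*exp(2*z)/2 - 5*exp(2*z)/4.
Answer: 5*z*exp(2*z)/2 - 5*exp(2*z)/4.


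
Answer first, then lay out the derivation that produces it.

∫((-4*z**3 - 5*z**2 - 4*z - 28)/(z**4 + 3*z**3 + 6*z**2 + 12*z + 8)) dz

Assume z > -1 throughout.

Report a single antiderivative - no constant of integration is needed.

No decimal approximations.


The answer is -5*log(z + 1) + log(z + 2) + 2*atan(z/2).
Step 1. Decompose ∫((-4*z**3 - 5*z**2 - 4*z - 28)/(z**4 + 3*z**3 + 6*z**2 + 12*z + 8)) dz by partial fractions, (-4*z**3 - 5*z**2 - 4*z - 28)/(z**4 + 3*z**3 + 6*z**2 + 12*z + 8) = 4/(z**2 + 4) + 1/(z + 2) - 5/(z + 1): now ∫(-5/(z + 1)) dz + ∫(1/(z + 2)) dz + ∫(4/(z**2 + 4)) dz.
Step 2. Evaluate the standard form [assuming z > -1]: now -5*log(z + 1) + ∫(1/(z + 2)) dz + ∫(4/(z**2 + 4)) dz.
Step 3. Evaluate the standard form [assuming z > -2]: now -5*log(z + 1) + log(z + 2) + ∫(4/(z**2 + 4)) dz.
Step 4. Evaluate the standard form: now -5*log(z + 1) + log(z + 2) + 2*atan(z/2).
Answer: -5*log(z + 1) + log(z + 2) + 2*atan(z/2).


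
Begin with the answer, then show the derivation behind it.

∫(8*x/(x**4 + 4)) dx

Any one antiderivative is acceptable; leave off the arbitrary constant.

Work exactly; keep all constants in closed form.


The answer is 2*atan(x**2/2).
Step 1. Substitute u = x**2, turning ∫(8*x/(x**4 + 4)) dx into ∫(4/(u**2 + 4)) du: now ∫(4/(u**2 + 4)) du.
Step 2. Evaluate the standard form: now 2*atan(u/2).
Step 3. Substitute back u = x**2: now 2*atan(x**2/2).
Answer: 2*atan(x**2/2).


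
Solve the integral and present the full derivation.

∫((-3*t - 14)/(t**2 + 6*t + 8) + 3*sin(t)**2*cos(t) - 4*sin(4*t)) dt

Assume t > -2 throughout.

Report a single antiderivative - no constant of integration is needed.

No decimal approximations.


Step 1. Rewrite: now ∫((-3*t - 14)/(t**2 + 6*t + 8)) dt + ∫(3*sin(t)**2*cos(t)) dt + ∫(-4*sin(4*t)) dt.
Step 2. Evaluate the standard form: now cos(4*t) + ∫((-3*t - 14)/(t**2 + 6*t + 8)) dt + ∫(3*sin(t)**2*cos(t)) dt.
Step 3. Substitute u = sin(t), turning ∫(3*sin(t)**2*cos(t)) dt into ∫(3*u**2) du: now cos(4*t) + ∫(3*u**2) du + ∫((-3*t - 14)/(t**2 + 6*t + 8)) dt.
Step 4. Evaluate the standard form: now u**3 + cos(4*t) + ∫((-3*t - 14)/(t**2 + 6*t + 8)) dt.
Step 5. Substitute back u = sin(t): now sin(t)**3 + cos(4*t) + ∫((-3*t - 14)/(t**2 + 6*t + 8)) dt.
Step 6. Decompose ∫((-3*t - 14)/(t**2 + 6*t + 8)) dt by partial fractions, (-3*t - 14)/(t**2 + 6*t + 8) = 1/(t + 4) - 4/(t + 2): now sin(t)**3 + cos(4*t) + ∫(-4/(t + 2)) dt + ∫(1/(t + 4)) dt.
Step 7. Evaluate the standard form [assuming t > -4]: now log(t + 4) + sin(t)**3 + cos(4*t) + ∫(-4/(t + 2)) dt.
Step 8. Evaluate the standard form [assuming t > -2]: now -4*log(t + 2) + log(t + 4) + sin(t)**3 + cos(4*t).
Answer: -4*log(t + 2) + log(t + 4) + sin(t)**3 + cos(4*t).


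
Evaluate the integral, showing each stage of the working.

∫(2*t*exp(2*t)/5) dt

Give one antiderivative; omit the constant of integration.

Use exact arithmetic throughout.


Step 1. Integrate ∫(2*t*exp(2*t)/5) dt by parts with u = t, dv = (2*exp(2*t)/5) dt, so v = exp(2*t)/5: now t*exp(2*t)/5 + ∫(-exp(2*t)/5) dt.
Step 2. Evaluate the standard form: now t*exp(2*t)/5 - exp(2*t)/10.
Answer: t*exp(2*t)/5 - exp(2*t)/10.


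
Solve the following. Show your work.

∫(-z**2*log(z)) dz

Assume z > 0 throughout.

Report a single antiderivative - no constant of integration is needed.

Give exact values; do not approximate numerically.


Step 1. Integrate ∫(-z**2*log(z)) dz by parts with u = log(z), dv = (-z**2) dz, so v = -z**3/3 [assuming z > 0]: now -z**3*log(z)/3 + ∫(z**2/3) dz.
Step 2. Evaluate the standard form: now -z**3*log(z)/3 + z**3/9.
Answer: -z**3*log(z)/3 + z**3/9.


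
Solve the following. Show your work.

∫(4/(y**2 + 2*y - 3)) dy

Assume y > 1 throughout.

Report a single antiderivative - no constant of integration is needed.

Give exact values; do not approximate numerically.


Step 1. Decompose ∫(4/(y**2 + 2*y - 3)) dy by partial fractions, 4/(y**2 + 2*y - 3) = -1/(y + 3) + 1/(y - 1): now ∫(1/(y - 1)) dy + ∫(-1/(y + 3)) dy.
Step 2. Evaluate the standard form [assuming y > -3]: now -log(y + 3) + ∫(1/(y - 1)) dy.
Step 3. Evaluate the standard form [assuming y > 1]: now log(y - 1) - log(y + 3).
Answer: log(y - 1) - log(y + 3).


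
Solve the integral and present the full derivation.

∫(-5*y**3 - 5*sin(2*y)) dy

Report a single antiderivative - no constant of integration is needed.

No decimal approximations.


Step 1. Rewrite: now ∫(-5*y**3) dy + ∫(-5*sin(2*y)) dy.
Step 2. Evaluate the standard form: now -5*y**4/4 + ∫(-5*sin(2*y)) dy.
Step 3. Evaluate the standard form: now -5*y**4/4 + 5*cos(2*y)/2.
Answer: -5*y**4/4 + 5*cos(2*y)/2.


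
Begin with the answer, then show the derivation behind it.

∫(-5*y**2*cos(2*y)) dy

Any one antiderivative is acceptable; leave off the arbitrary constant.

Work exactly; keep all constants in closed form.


The answer is -5*y**2*sin(2*y)/2 - 5*y*cos(2*y)/2 + 5*sin(2*y)/4.
Step 1. Integrate ∫(-5*y**2*cos(2*y)) dy by parts with u = y**2, dv = (-5*cos(2*y)) dy, so v = -5*sin(2*y)/2: now -5*y**2*sin(2*y)/2 + ∫(5*y*sin(2*y)) dy.
Step 2. Integrate ∫(5*y*sin(2*y)) dy by parts with u = y, dv = (5*sin(2*y)) dy, so v = -5*cos(2*y)/2: now -5*y**2*sin(2*y)/2 - 5*y*cos(2*y)/2 + ∫(5*cos(2*y)/2) dy.
Step 3. Evaluate the standard form: now -5*y**2*sin(2*y)/2 - 5*y*cos(2*y)/2 + 5*sin(2*y)/4.
Answer: -5*y**2*sin(2*y)/2 - 5*y*cos(2*y)/2 + 5*sin(2*y)/4.


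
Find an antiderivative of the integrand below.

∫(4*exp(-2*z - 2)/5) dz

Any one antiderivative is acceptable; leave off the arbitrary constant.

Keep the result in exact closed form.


Answer: -2*exp(-2*z - 2)/5.


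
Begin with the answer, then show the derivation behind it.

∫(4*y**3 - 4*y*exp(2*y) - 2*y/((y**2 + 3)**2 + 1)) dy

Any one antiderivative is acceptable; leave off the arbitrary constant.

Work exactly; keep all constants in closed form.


The answer is y**4 - 2*y*exp(2*y) + exp(2*y) - atan(y**2 + 3).
Step 1. Rewrite: now ∫(4*y**3) dy + ∫(-2*y/((y**2 + 3)**2 + 1)) dy + ∫(-4*y*exp(2*y)) dy.
Step 2. Evaluate the standard form: now y**4 + ∫(-2*y/((y**2 + 3)**2 + 1)) dy + ∫(-4*y*exp(2*y)) dy.
Step 3. Integrate ∫(-4*y*exp(2*y)) dy by parts with u = y, dv = (-4*exp(2*y)) dy, so v = -2*exp(2*y): now y**4 - 2*y*exp(2*y) + ∫(-2*y/((y**2 + 3)**2 + 1)) dy + ∫(2*exp(2*y)) dy.
Step 4. Evaluate the standard form: now y**4 - 2*y*exp(2*y) + exp(2*y) + ∫(-2*y/((y**2 + 3)**2 + 1)) dy.
Step 5. Substitute u = y**2 + 3, turning ∫(-2*y/((y**2 + 3)**2 + 1)) dy into ∫(-1/(u**2 + 1)) du: now y**4 - 2*y*exp(2*y) + exp(2*y) + ∫(-1/(u**2 + 1)) du.
Step 6. Evaluate the standard form: now y**4 - 2*y*exp(2*y) + exp(2*y) - atan(u).
Step 7. Substitute back u = y**2 + 3: now y**4 - 2*y*exp(2*y) + exp(2*y) - atan(y**2 + 3).
Answer: y**4 - 2*y*exp(2*y) + exp(2*y) - atan(y**2 + 3).


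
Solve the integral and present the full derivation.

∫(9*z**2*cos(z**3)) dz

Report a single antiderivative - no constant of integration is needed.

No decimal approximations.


Step 1. Substitute u = z**3, turning ∫(9*z**2*cos(z**3)) dz into ∫(3*cos(u)) du: now ∫(3*cos(u)) du.
Step 2. Evaluate the standard form: now 3*sin(u).
Step 3. Substitute back u = z**3: now 3*sin(z**3).
Answer: 3*sin(z**3).


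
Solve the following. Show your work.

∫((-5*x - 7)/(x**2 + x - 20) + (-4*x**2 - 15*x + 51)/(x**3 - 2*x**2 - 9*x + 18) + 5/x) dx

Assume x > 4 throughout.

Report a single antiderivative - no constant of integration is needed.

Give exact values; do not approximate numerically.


Step 1. Rewrite: now ∫(5/x) dx + ∫((-5*x - 7)/(x**2 + x - 20)) dx + ∫((-4*x**2 - 15*x + 51)/(x**3 - 2*x**2 - 9*x + 18)) dx.
Step 2. Decompose ∫((-4*x**2 - 15*x + 51)/(x**3 - 2*x**2 - 9*x + 18)) dx by partial fractions, (-4*x**2 - 15*x + 51)/(x**3 - 2*x**2 - 9*x + 18) = 2/(x + 3) - 1/(x - 2) - 5/(x - 3): now ∫(5/x) dx + ∫((-5*x - 7)/(x**2 + x - 20)) dx + ∫(-5/(x - 3)) dx + ∫(-1/(x - 2)) dx + ∫(2/(x + 3)) dx.
Step 3. Evaluate the standard form [assuming x > 2]: now -log(x - 2) + ∫(5/x) dx + ∫((-5*x - 7)/(x**2 + x - 20)) dx + ∫(-5/(x - 3)) dx + ∫(2/(x + 3)) dx.
Step 4. Evaluate the standard form [assuming x > -3]: now -log(x - 2) + 2*log(x + 3) + ∫(5/x) dx + ∫((-5*x - 7)/(x**2 + x - 20)) dx + ∫(-5/(x - 3)) dx.
Step 5. Evaluate the standard form [assuming x > 3]: now -5*log(x - 3) - log(x - 2) + 2*log(x + 3) + ∫(5/x) dx + ∫((-5*x - 7)/(x**2 + x - 20)) dx.
Step 6. Decompose ∫((-5*x - 7)/(x**2 + x - 20)) dx by partial fractions, (-5*x - 7)/(x**2 + x - 20) = -2/(x + 5) - 3/(x - 4): now -5*log(x - 3) - log(x - 2) + 2*log(x + 3) + ∫(5/x) dx + ∫(-3/(x - 4)) dx + ∫(-2/(x + 5)) dx.
Step 7. Evaluate the standard form [assuming x > 4]: now -3*log(x - 4) - 5*log(x - 3) - log(x - 2) + 2*log(x + 3) + ∫(5/x) dx + ∫(-2/(x + 5)) dx.
Step 8. Evaluate the standard form [assuming x > -5]: now -3*log(x - 4) - 5*log(x - 3) - log(x - 2) + 2*log(x + 3) - 2*log(x + 5) + ∫(5/x) dx.
Step 9. Evaluate the standard form [assuming x > 0]: now 5*log(x) - 3*log(x - 4) - 5*log(x - 3) - log(x - 2) + 2*log(x + 3) - 2*log(x + 5).
Answer: 5*log(x) - 3*log(x - 4) - 5*log(x - 3) - log(x - 2) + 2*log(x + 3) - 2*log(x + 5).


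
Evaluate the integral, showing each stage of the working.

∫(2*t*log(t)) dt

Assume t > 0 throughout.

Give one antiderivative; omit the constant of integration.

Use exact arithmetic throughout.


Step 1. Integrate ∫(2*t*log(t)) dt by parts with u = log(t), dv = (2*t) dt, so v = t**2 [assuming t > 0]: now t**2*log(t) + ∫(-t) dt.
Step 2. Evaluate the standard form: now t**2*log(t) - t**2/2.
Answer: t**2*log(t) - t**2/2.


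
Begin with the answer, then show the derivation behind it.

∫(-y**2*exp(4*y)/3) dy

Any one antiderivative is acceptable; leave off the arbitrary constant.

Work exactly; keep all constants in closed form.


The answer is -y**2*exp(4*y)/12 + y*exp(4*y)/24 - exp(4*y)/96.
Step 1. Integrate ∫(-y**2*exp(4*y)/3) dy by parts with u = y**2, dv = (-exp(4*y)/3) dy, so v = -exp(4*y)/12: now -y**2*exp(4*y)/12 + ∫(y*exp(4*y)/6) dy.
Step 2. Integrate ∫(y*exp(4*y)/6) dy by parts with u = y, dv = (exp(4*y)/6) dy, so v = exp(4*y)/24: now -y**2*exp(4*y)/12 + y*exp(4*y)/24 + ∫(-exp(4*y)/24) dy.
Step 3. Evaluate the standard form: now -y**2*exp(4*y)/12 + y*exp(4*y)/24 - exp(4*y)/96.
Answer: -y**2*exp(4*y)/12 + y*exp(4*y)/24 - exp(4*y)/96.


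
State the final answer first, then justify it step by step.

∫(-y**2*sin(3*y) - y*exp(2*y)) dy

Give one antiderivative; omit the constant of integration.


The answer is y**2*cos(3*y)/3 - y*exp(2*y)/2 - 2*y*sin(3*y)/9 + exp(2*y)/4 - 2*cos(3*y)/27.
Step 1. Rewrite: now ∫(-y*exp(2*y)) dy + ∫(-y**2*sin(3*y)) dy.
Step 2. Integrate ∫(-y*exp(2*y)) dy by parts with u = y, dv = (-exp(2*y)) dy, so v = -exp(2*y)/2: now -y*exp(2*y)/2 + ∫(-y**2*sin(3*y)) dy + ∫(exp(2*y)/2) dy.
Step 3. Evaluate the standard form: now -y*exp(2*y)/2 + exp(2*y)/4 + ∫(-y**2*sin(3*y)) dy.
Step 4. Integrate ∫(-y**2*sin(3*y)) dy by parts with u = y**2, dv = (-sin(3*y)) dy, so v = cos(3*y)/3: now y**2*cos(3*y)/3 - y*exp(2*y)/2 + exp(2*y)/4 + ∫(-2*y*cos(3*y)/3) dy.
Step 5. Integrate ∫(-2*y*cos(3*y)/3) dy by parts with u = y, dv = (-2*cos(3*y)/3) dy, so v = -2*sin(3*y)/9: now y**2*cos(3*y)/3 - y*exp(2*y)/2 - 2*y*sin(3*y)/9 + exp(2*y)/4 + ∫(2*sin(3*y)/9) dy.
Step 6. Evaluate the standard form: now y**2*cos(3*y)/3 - y*exp(2*y)/2 - 2*y*sin(3*y)/9 + exp(2*y)/4 - 2*cos(3*y)/27.
Answer: y**2*cos(3*y)/3 - y*exp(2*y)/2 - 2*y*sin(3*y)/9 + exp(2*y)/4 - 2*cos(3*y)/27.


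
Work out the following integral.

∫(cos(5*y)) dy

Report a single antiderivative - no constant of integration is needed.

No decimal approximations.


Answer: sin(5*y)/5.


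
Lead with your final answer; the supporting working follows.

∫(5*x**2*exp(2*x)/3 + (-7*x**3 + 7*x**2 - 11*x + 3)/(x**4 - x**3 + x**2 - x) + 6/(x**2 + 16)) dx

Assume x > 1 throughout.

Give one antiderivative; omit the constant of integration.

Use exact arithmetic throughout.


The answer is 5*x**2*exp(2*x)/6 - 5*x*exp(2*x)/6 + 5*exp(2*x)/12 - 3*log(x) - 4*log(x - 1) + 3*atan(x/4)/2 + 4*atan(x).
Step 1. Rewrite: now ∫(5*x**2*exp(2*x)/3) dx + ∫((-7*x**3 + 7*x**2 - 11*x + 3)/(x**4 - x**3 + x**2 - x)) dx + ∫(6/(x**2 + 16)) dx.
Step 2. Decompose ∫((-7*x**3 + 7*x**2 - 11*x + 3)/(x**4 - x**3 + x**2 - x)) dx by partial fractions, (-7*x**3 + 7*x**2 - 11*x + 3)/(x**4 - x**3 + x**2 - x) = 4/(x**2 + 1) - 4/(x - 1) - 3/x: now ∫(-3/x) dx + ∫(5*x**2*exp(2*x)/3) dx + ∫(-4/(x - 1)) dx + ∫(4/(x**2 + 1)) dx + ∫(6/(x**2 + 16)) dx.
Step 3. Evaluate the standard form [assuming x > 0]: now -3*log(x) + ∫(5*x**2*exp(2*x)/3) dx + ∫(-4/(x - 1)) dx + ∫(4/(x**2 + 1)) dx + ∫(6/(x**2 + 16)) dx.
Step 4. Evaluate the standard form [assuming x > 1]: now -3*log(x) - 4*log(x - 1) + ∫(5*x**2*exp(2*x)/3) dx + ∫(4/(x**2 + 1)) dx + ∫(6/(x**2 + 16)) dx.
Step 5. Evaluate the standard form: now -3*log(x) - 4*log(x - 1) + 4*atan(x) + ∫(5*x**2*exp(2*x)/3) dx + ∫(6/(x**2 + 16)) dx.
Step 6. Integrate ∫(5*x**2*exp(2*x)/3) dx by parts with u = x**2, dv = (5*exp(2*x)/3) dx, so v = 5*exp(2*x)/6: now 5*x**2*exp(2*x)/6 - 3*log(x) - 4*log(x - 1) + 4*atan(x) + ∫(-5*x*exp(2*x)/3) dx + ∫(6/(x**2 + 16)) dx.
Step 7. Integrate ∫(-5*x*exp(2*x)/3) dx by parts with u = x, dv = (-5*exp(2*x)/3) dx, so v = -5*exp(2*x)/6: now 5*x**2*exp(2*x)/6 - 5*x*exp(2*x)/6 - 3*log(x) - 4*log(x - 1) + 4*atan(x) + ∫(6/(x**2 + 16)) dx + ∫(5*exp(2*x)/6) dx.
Step 8. Evaluate the standard form: now 5*x**2*exp(2*x)/6 - 5*x*exp(2*x)/6 + 5*exp(2*x)/12 - 3*log(x) - 4*log(x - 1) + 4*atan(x) + ∫(6/(x**2 + 16)) dx.
Step 9. Evaluate the standard form: now 5*x**2*exp(2*x)/6 - 5*x*exp(2*x)/6 + 5*exp(2*x)/12 - 3*log(x) - 4*log(x - 1) + 3*atan(x/4)/2 + 4*atan(x).
Answer: 5*x**2*exp(2*x)/6 - 5*x*exp(2*x)/6 + 5*exp(2*x)/12 - 3*log(x) - 4*log(x - 1) + 3*atan(x/4)/2 + 4*atan(x).


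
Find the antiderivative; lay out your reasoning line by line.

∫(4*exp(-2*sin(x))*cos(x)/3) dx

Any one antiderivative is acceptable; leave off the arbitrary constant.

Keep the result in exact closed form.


Step 1. Substitute u = sin(x), turning ∫(4*exp(-2*sin(x))*cos(x)/3) dx into ∫(4*exp(-2*u)/3) du: now ∫(4*exp(-2*u)/3) du.
Step 2. Evaluate the standard form: now -2*exp(-2*u)/3.
Step 3. Substitute back u = sin(x): now -2*exp(-2*sin(x))/3.
Answer: -2*exp(-2*sin(x))/3.


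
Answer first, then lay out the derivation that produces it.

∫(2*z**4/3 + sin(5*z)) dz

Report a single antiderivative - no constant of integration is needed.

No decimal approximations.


The answer is 2*z**5/15 - cos(5*z)/5.
Step 1. Rewrite: now ∫(2*z**4/3) dz + ∫(sin(5*z)) dz.
Step 2. Evaluate the standard form: now 2*z**5/15 + ∫(sin(5*z)) dz.
Step 3. Evaluate the standard form: now 2*z**5/15 - cos(5*z)/5.
Answer: 2*z**5/15 - cos(5*z)/5.


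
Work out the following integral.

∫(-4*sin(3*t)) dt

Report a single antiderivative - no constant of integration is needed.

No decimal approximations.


Answer: 4*cos(3*t)/3.


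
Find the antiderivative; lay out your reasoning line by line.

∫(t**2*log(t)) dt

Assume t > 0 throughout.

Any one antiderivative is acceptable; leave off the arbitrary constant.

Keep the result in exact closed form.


Step 1. Integrate ∫(t**2*log(t)) dt by parts with u = log(t), dv = (t**2) dt, so v = t**3/3 [assuming t > 0]: now t**3*log(t)/3 + ∫(-t**2/3) dt.
Step 2. Evaluate the standard form: now t**3*log(t)/3 - t**3/9.
Answer: t**3*log(t)/3 - t**3/9.


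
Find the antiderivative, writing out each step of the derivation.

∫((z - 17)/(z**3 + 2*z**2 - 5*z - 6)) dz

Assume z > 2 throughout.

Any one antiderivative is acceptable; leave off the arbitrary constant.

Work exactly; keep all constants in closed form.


Step 1. Decompose ∫((z - 17)/(z**3 + 2*z**2 - 5*z - 6)) dz by partial fractions, (z - 17)/(z**3 + 2*z**2 - 5*z - 6) = -2/(z + 3) + 3/(z + 1) - 1/(z - 2): now ∫(-1/(z - 2)) dz + ∫(3/(z + 1)) dz + ∫(-2/(z + 3)) dz.
Step 2. Evaluate the standard form [assuming z > 2]: now -log(z - 2) + ∫(3/(z + 1)) dz + ∫(-2/(z + 3)) dz.
Step 3. Evaluate the standard form [assuming z > -1]: now -log(z - 2) + 3*log(z + 1) + ∫(-2/(z + 3)) dz.
Step 4. Evaluate the standard form [assuming z > -3]: now -log(z - 2) + 3*log(z + 1) - 2*log(z + 3).
Answer: -log(z - 2) + 3*log(z + 1) - 2*log(z + 3).


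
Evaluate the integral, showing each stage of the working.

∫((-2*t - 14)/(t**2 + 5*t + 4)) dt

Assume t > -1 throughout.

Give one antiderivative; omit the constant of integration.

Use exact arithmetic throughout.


Step 1. Decompose ∫((-2*t - 14)/(t**2 + 5*t + 4)) dt by partial fractions, (-2*t - 14)/(t**2 + 5*t + 4) = 2/(t + 4) - 4/(t + 1): now ∫(-4/(t + 1)) dt + ∫(2/(t + 4)) dt.
Step 2. Evaluate the standard form [assuming t > -1]: now -4*log(t + 1) + ∫(2/(t + 4)) dt.
Step 3. Evaluate the standard form [assuming t > -4]: now -4*log(t + 1) + 2*log(t + 4).
Answer: -4*log(t + 1) + 2*log(t + 4).


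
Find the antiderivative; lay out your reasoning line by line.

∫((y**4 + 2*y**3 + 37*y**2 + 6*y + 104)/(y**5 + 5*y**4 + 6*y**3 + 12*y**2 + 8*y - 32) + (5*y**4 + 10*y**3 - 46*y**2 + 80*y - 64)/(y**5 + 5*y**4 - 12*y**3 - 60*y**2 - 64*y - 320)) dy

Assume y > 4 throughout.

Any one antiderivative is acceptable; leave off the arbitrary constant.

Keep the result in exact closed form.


Step 1. Rewrite: now ∫((y**4 + 2*y**3 + 37*y**2 + 6*y + 104)/(y**5 + 5*y**4 + 6*y**3 + 12*y**2 + 8*y - 32)) dy + ∫((5*y**4 + 10*y**3 - 46*y**2 + 80*y - 64)/(y**5 + 5*y**4 - 12*y**3 - 60*y**2 - 64*y - 320)) dy.
Step 2. Decompose ∫((5*y**4 + 10*y**3 - 46*y**2 + 80*y - 64)/(y**5 + 5*y**4 - 12*y**3 - 60*y**2 - 64*y - 320)) dy by partial fractions, (5*y**4 + 10*y**3 - 46*y**2 + 80*y - 64)/(y**5 + 5*y**4 - 12*y**3 - 60*y**2 - 64*y - 320) = -2/(y**2 + 4) + 1/(y + 5) + 3/(y + 4) + 1/(y - 4): now ∫((y**4 + 2*y**3 + 37*y**2 + 6*y + 104)/(y**5 + 5*y**4 + 6*y**3 + 12*y**2 + 8*y - 32)) dy + ∫(1/(y - 4)) dy + ∫(3/(y + 4)) dy + ∫(1/(y + 5)) dy + ∫(-2/(y**2 + 4)) dy.
Step 3. Evaluate the standard form [assuming y > 4]: now log(y - 4) + ∫((y**4 + 2*y**3 + 37*y**2 + 6*y + 104)/(y**5 + 5*y**4 + 6*y**3 + 12*y**2 + 8*y - 32)) dy + ∫(3/(y + 4)) dy + ∫(1/(y + 5)) dy + ∫(-2/(y**2 + 4)) dy.
Step 4. Evaluate the standard form [assuming y > -5]: now log(y - 4) + log(y + 5) + ∫((y**4 + 2*y**3 + 37*y**2 + 6*y + 104)/(y**5 + 5*y**4 + 6*y**3 + 12*y**2 + 8*y - 32)) dy + ∫(3/(y + 4)) dy + ∫(-2/(y**2 + 4)) dy.
Step 5. Evaluate the standard form [assuming y > -4]: now log(y - 4) + 3*log(y + 4) + log(y + 5) + ∫((y**4 + 2*y**3 + 37*y**2 + 6*y + 104)/(y**5 + 5*y**4 + 6*y**3 + 12*y**2 + 8*y - 32)) dy + ∫(-2/(y**2 + 4)) dy.
Step 6. Evaluate the standard form: now log(y - 4) + 3*log(y + 4) + log(y + 5) - atan(y/2) + ∫((y**4 + 2*y**3 + 37*y**2 + 6*y + 104)/(y**5 + 5*y**4 + 6*y**3 + 12*y**2 + 8*y - 32)) dy.
Step 7. Decompose ∫((y**4 + 2*y**3 + 37*y**2 + 6*y + 104)/(y**5 + 5*y**4 + 6*y**3 + 12*y**2 + 8*y - 32)) dy by partial fractions, (y**4 + 2*y**3 + 37*y**2 + 6*y + 104)/(y**5 + 5*y**4 + 6*y**3 + 12*y**2 + 8*y - 32) = 1/(y**2 + 4) + 4/(y + 4) - 5/(y + 2) + 2/(y - 1): now log(y - 4) + 3*log(y + 4) + log(y + 5) - atan(y/2) + ∫(2/(y - 1)) dy + ∫(-5/(y + 2)) dy + ∫(4/(y + 4)) dy + ∫(1/(y**2 + 4)) dy.
Step 8. Evaluate the standard form [assuming y > 1]: now log(y - 4) + 2*log(y - 1) + 3*log(y + 4) + log(y + 5) - atan(y/2) + ∫(-5/(y + 2)) dy + ∫(4/(y + 4)) dy + ∫(1/(y**2 + 4)) dy.
Step 9. Evaluate the standard form [assuming y > -4]: now log(y - 4) + 2*log(y - 1) + 7*log(y + 4) + log(y + 5) - atan(y/2) + ∫(-5/(y + 2)) dy + ∫(1/(y**2 + 4)) dy.
Step 10. Evaluate the standard form [assuming y > -2]: now log(y - 4) + 2*log(y - 1) - 5*log(y + 2) + 7*log(y + 4) + log(y + 5) - atan(y/2) + ∫(1/(y**2 + 4)) dy.
Step 11. Evaluate the standard form: now log(y - 4) + 2*log(y - 1) - 5*log(y + 2) + 7*log(y + 4) + log(y + 5) - atan(y/2)/2.
Answer: log(y - 4) + 2*log(y - 1) - 5*log(y + 2) + 7*log(y + 4) + log(y + 5) - atan(y/2)/2.


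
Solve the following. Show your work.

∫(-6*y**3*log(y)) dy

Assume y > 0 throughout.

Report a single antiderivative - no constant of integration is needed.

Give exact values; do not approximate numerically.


Step 1. Integrate ∫(-6*y**3*log(y)) dy by parts with u = log(y), dv = (-6*y**3) dy, so v = -3*y**4/2 [assuming y > 0]: now -3*y**4*log(y)/2 + ∫(3*y**3/2) dy.
Step 2. Evaluate the standard form: now -3*y**4*log(y)/2 + 3*y**4/8.
Answer: -3*y**4*log(y)/2 + 3*y**4/8.


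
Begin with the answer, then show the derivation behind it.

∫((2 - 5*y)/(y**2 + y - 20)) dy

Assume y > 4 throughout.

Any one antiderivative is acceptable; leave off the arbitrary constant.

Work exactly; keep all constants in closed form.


The answer is -2*log(y - 4) - 3*log(y + 5).
Step 1. Decompose ∫((2 - 5*y)/(y**2 + y - 20)) dy by partial fractions, (2 - 5*y)/(y**2 + y - 20) = -3/(y + 5) - 2/(y - 4): now ∫(-2/(y - 4)) dy + ∫(-3/(y + 5)) dy.
Step 2. Evaluate the standard form [assuming y > 4]: now -2*log(y - 4) + ∫(-3/(y + 5)) dy.
Step 3. Evaluate the standard form [assuming y > -5]: now -2*log(y - 4) - 3*log(y + 5).
Answer: -2*log(y - 4) - 3*log(y + 5).


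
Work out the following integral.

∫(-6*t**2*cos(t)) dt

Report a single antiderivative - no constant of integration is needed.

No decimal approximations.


Answer: -6*t**2*sin(t) - 12*t*cos(t) + 12*sin(t).


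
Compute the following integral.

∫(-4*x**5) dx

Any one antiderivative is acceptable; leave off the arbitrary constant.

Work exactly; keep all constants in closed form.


Answer: -2*x**6/3.


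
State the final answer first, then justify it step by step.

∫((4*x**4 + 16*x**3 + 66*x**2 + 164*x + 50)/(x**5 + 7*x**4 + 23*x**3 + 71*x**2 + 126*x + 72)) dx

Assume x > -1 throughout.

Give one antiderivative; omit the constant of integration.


The answer is -2*log(x + 1) + 3*log(x + 2) + 3*log(x + 4) + 4*atan(x/3)/3.
Step 1. Decompose ∫((4*x**4 + 16*x**3 + 66*x**2 + 164*x + 50)/(x**5 + 7*x**4 + 23*x**3 + 71*x**2 + 126*x + 72)) dx by partial fractions, (4*x**4 + 16*x**3 + 66*x**2 + 164*x + 50)/(x**5 + 7*x**4 + 23*x**3 + 71*x**2 + 126*x + 72) = 4/(x**2 + 9) + 3/(x + 4) + 3/(x + 2) - 2/(x + 1): now ∫(-2/(x + 1)) dx + ∫(3/(x + 2)) dx + ∫(3/(x + 4)) dx + ∫(4/(x**2 + 9)) dx.
Step 2. Evaluate the standard form [assuming x > -2]: now 3*log(x + 2) + ∫(-2/(x + 1)) dx + ∫(3/(x + 4)) dx + ∫(4/(x**2 + 9)) dx.
Step 3. Evaluate the standard form [assuming x > -4]: now 3*log(x + 2) + 3*log(x + 4) + ∫(-2/(x + 1)) dx + ∫(4/(x**2 + 9)) dx.
Step 4. Evaluate the standard form [assuming x > -1]: now -2*log(x + 1) + 3*log(x + 2) + 3*log(x + 4) + ∫(4/(x**2 + 9)) dx.
Step 5. Evaluate the standard form: now -2*log(x + 1) + 3*log(x + 2) + 3*log(x + 4) + 4*atan(x/3)/3.
Answer: -2*log(x + 1) + 3*log(x + 2) + 3*log(x + 4) + 4*atan(x/3)/3.
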